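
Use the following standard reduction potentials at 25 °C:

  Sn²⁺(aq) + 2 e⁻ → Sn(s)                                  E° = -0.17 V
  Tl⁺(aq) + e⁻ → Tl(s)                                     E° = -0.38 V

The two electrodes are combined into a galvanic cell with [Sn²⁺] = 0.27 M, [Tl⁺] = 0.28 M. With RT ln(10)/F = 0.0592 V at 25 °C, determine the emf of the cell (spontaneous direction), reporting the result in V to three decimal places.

+0.226 V

Sn²⁺/Sn is the cathode (higher E°), Tl⁺/Tl the anode: E°cell = -0.17 − (-0.38) = +0.21 V, n = 2.
Overall: Sn²⁺(aq) + 2 Tl(s) → Sn(s) + 2 Tl⁺(aq)
Q = [Tl⁺]^2 / ([Sn²⁺]); log Q = -0.537.
E = E° − (0.0592/n) log Q = +0.21 − (0.0592/2)(-0.537) = +0.226 V.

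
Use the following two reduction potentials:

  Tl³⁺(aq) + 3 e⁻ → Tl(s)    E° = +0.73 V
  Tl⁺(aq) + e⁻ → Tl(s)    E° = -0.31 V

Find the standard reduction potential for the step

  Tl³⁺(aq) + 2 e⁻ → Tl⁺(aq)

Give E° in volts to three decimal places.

Sequential free energies add, so n₃E°₃ = n₁E°₁ + n₂E°₂.
With n₃ = 3, and the known step contributing 1×(-0.31) V, the unknown satisfies 2·E° = 3×(+0.73) − 1×(-0.31) = +2.500.
E° = +2.500 / 2 = +1.250 V.

+1.250 V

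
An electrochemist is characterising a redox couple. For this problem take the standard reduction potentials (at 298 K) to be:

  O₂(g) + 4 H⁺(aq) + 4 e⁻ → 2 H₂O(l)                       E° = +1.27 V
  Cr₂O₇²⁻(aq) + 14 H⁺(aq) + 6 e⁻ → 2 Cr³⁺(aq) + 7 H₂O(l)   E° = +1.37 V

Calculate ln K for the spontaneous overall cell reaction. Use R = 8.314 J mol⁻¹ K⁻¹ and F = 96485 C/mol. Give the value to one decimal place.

46.7

Cathode: Cr₂O₇²⁻/Cr³⁺; anode: O₂/H₂O. E°cell = (+1.37) − (+1.27) = +0.10 V, with n = 12.
ΔG° = −nFE° = −RT ln K, so ln K = nFE°/(RT) = (12)(96485)(+0.10) / ((8.314)(298)) = 46.732.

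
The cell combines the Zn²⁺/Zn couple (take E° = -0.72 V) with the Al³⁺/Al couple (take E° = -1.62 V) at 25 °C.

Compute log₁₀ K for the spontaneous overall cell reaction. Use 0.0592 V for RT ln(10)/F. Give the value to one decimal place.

Cathode: Zn²⁺/Zn; anode: Al³⁺/Al. E°cell = +0.90 V, n = 6.
log K = nE°cell / 0.0592 = (6)(+0.90) / 0.0592 = 91.2.

91.2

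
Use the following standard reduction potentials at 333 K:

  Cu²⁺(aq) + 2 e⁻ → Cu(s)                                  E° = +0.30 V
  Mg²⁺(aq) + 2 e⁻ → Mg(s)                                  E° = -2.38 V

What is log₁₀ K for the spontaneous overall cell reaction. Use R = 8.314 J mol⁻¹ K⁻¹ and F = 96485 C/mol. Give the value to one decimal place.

Cathode: Cu²⁺/Cu; anode: Mg²⁺/Mg. E°cell = (+0.30) − (-2.38) = +2.68 V, with n = 2.
ΔG° = −nFE° = −RT ln K, so ln K = nFE°/(RT) = (2)(96485)(+2.68) / ((8.314)(333)) = 186.797.
log₁₀ K = 186.797 / ln 10 = 81.1.

81.1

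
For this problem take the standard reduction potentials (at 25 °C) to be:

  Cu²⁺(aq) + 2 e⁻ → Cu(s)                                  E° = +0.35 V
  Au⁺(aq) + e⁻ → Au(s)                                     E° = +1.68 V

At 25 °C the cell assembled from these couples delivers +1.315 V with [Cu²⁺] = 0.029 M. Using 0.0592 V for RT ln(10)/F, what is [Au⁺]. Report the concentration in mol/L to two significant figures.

0.095 M

Au⁺/Au is the cathode, Cu²⁺/Cu the anode: E°cell = +1.33 V, n = 2.
Overall reaction: 2 Au⁺(aq) + Cu(s) → 2 Au(s) + Cu²⁺(aq); Q = [Cu²⁺]^1/[Au⁺]^2.
From E = E° − (0.0592/n) log Q: log Q = (E° − E)·n/0.0592 = (+1.33 − (+1.315))·2/0.0592 = 0.5068.
So 2·log[Au⁺] = 1·log(0.029) − log Q = -1.5376 − (0.5068) = -2.0444; log[Au⁺] = -2.0444 / 2 = -1.0222; [Au⁺] = 10^(-1.0222) ≈ 0.095 M.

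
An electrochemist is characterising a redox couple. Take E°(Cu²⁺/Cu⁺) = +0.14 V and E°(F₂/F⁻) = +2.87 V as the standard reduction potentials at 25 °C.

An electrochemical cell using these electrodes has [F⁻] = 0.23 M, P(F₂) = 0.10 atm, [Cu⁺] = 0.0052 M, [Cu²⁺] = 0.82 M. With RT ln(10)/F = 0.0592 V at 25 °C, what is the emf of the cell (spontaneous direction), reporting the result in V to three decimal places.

+2.608 V

F₂/F⁻ is the cathode (higher E°), Cu²⁺/Cu⁺ the anode: E°cell = +2.87 − (+0.14) = +2.73 V, n = 2.
Overall: F₂(g) + 2 Cu⁺(aq) → 2 F⁻(aq) + 2 Cu²⁺(aq)
Q = [F⁻]^2·[Cu²⁺]^2 / (P(F₂)·[Cu⁺]^2); log Q = 4.119.
E = E° − (0.0592/n) log Q = +2.73 − (0.0592/2)(4.119) = +2.608 V.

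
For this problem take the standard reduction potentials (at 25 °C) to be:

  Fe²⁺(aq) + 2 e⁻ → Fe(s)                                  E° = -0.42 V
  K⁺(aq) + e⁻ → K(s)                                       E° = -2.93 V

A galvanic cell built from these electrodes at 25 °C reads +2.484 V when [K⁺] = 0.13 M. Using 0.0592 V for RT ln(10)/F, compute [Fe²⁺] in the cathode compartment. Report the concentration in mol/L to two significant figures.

Fe²⁺/Fe is the cathode, K⁺/K the anode: E°cell = +2.51 V, n = 2.
Overall reaction: Fe²⁺(aq) + 2 K(s) → Fe(s) + 2 K⁺(aq); Q = [K⁺]^2/[Fe²⁺]^1.
From E = E° − (0.0592/n) log Q: log Q = (E° − E)·n/0.0592 = (+2.51 − (+2.484))·2/0.0592 = 0.8784.
So 1·log[Fe²⁺] = 2·log(0.13) − log Q = -1.7721 − (0.8784) = -2.6505; [Fe²⁺] = 10^(-2.6505) ≈ 0.0022 M.

0.0022 M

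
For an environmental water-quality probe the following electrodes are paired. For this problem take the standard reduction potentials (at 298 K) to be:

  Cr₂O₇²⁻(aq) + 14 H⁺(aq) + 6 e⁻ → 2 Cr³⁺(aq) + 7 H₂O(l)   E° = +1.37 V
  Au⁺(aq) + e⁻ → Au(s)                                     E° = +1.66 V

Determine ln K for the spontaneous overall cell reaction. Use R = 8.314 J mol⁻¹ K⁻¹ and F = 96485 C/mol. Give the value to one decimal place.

Cathode: Au⁺/Au; anode: Cr₂O₇²⁻/Cr³⁺. E°cell = (+1.66) − (+1.37) = +0.29 V, with n = 6.
ΔG° = −nFE° = −RT ln K, so ln K = nFE°/(RT) = (6)(96485)(+0.29) / ((8.314)(298)) = 67.761.

67.8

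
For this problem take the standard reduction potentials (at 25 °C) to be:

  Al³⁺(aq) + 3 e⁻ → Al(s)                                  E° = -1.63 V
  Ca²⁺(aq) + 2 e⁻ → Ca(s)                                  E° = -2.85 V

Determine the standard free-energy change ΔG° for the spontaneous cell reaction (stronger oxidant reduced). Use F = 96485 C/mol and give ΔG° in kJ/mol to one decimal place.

-706.3 kJ/mol

Al³⁺/Al (E° = -1.63 V) is the cathode; Ca²⁺/Ca (E° = -2.85 V) is the anode, so E°cell = +1.22 V.
Balancing electrons gives n = 6 (lcm of 3 and 2).
ΔG° = −nFE° = −(6)(96485)(+1.22) = -706,270 J = -706.3 kJ/mol.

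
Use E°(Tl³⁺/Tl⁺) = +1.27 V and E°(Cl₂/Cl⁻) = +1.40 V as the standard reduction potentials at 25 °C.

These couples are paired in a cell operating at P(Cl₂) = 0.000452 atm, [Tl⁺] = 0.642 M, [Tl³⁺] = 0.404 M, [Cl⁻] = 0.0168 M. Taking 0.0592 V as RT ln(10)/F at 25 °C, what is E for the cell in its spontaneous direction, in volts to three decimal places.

+0.142 V

Cl₂/Cl⁻ is the cathode (higher E°), Tl³⁺/Tl⁺ the anode: E°cell = +1.40 − (+1.27) = +0.13 V, n = 2.
Overall: Cl₂(g) + Tl⁺(aq) → 2 Cl⁻(aq) + Tl³⁺(aq)
Q = [Cl⁻]^2·[Tl³⁺] / (P(Cl₂)·[Tl⁺]); log Q = -0.406.
E = E° − (0.0592/n) log Q = +0.13 − (0.0592/2)(-0.406) = +0.142 V.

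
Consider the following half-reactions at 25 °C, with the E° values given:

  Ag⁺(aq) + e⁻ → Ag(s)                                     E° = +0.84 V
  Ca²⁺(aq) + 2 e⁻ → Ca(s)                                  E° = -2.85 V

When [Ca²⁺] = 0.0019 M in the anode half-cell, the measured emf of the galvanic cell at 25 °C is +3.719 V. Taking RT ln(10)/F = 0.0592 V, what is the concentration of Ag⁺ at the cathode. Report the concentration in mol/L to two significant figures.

Ag⁺/Ag is the cathode, Ca²⁺/Ca the anode: E°cell = +3.69 V, n = 2.
Overall reaction: 2 Ag⁺(aq) + Ca(s) → 2 Ag(s) + Ca²⁺(aq); Q = [Ca²⁺]^1/[Ag⁺]^2.
From E = E° − (0.0592/n) log Q: log Q = (E° − E)·n/0.0592 = (+3.69 − (+3.719))·2/0.0592 = -0.9797.
So 2·log[Ag⁺] = 1·log(0.0019) − log Q = -2.7212 − (-0.9797) = -1.7415; log[Ag⁺] = -1.7415 / 2 = -0.8708; [Ag⁺] = 10^(-0.8708) ≈ 0.13 M.

0.13 M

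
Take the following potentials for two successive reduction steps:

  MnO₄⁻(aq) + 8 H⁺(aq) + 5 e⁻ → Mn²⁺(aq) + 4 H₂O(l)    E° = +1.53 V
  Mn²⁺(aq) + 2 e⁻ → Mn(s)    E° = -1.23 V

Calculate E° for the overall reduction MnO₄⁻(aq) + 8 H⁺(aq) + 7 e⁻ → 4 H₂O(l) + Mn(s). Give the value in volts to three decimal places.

Adding the free-energy changes (−nFE°) of the two steps gives −n₃FE°₃ = −n₁FE°₁ − n₂FE°₂.
E°₃ = (5×+1.53 + 2×-1.23) / 7 = (+5.190) / 7 = +0.741 V.
E° values themselves are not directly additive — weighting by electron count is essential.

+0.741 V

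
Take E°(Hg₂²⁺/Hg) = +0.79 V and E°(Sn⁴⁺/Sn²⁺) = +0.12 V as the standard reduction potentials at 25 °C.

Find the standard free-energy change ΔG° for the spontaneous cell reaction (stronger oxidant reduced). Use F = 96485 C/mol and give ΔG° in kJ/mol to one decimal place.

Hg₂²⁺/Hg (E° = +0.79 V) is the cathode; Sn⁴⁺/Sn²⁺ (E° = +0.12 V) is the anode, so E°cell = +0.67 V.
Balancing electrons gives n = 2 (lcm of 2 and 2).
ΔG° = −nFE° = −(2)(96485)(+0.67) = -129,290 J = -129.3 kJ/mol.

-129.3 kJ/mol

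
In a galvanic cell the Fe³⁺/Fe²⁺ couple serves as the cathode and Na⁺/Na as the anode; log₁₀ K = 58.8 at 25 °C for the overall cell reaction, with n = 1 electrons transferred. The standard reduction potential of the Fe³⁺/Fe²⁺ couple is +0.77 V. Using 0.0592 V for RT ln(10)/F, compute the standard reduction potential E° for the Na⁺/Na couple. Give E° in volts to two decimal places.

-2.71 V

E°cell = (0.0592/n)·log K = (0.0592/1)(58.8) = +3.481 V.
Since Fe³⁺/Fe²⁺ is the cathode and Na⁺/Na the anode, E°cell = E°(Fe³⁺/Fe²⁺) − E°(Na⁺/Na).
So E°(Na⁺/Na) = E°(Fe³⁺/Fe²⁺) − E°cell = (+0.77) − (+3.481) = -2.71 V.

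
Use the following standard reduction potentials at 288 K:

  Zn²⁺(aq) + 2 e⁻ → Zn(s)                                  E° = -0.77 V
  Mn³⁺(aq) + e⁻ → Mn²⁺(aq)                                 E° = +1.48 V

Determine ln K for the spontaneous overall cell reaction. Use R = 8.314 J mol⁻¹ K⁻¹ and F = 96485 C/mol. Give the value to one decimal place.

Cathode: Mn³⁺/Mn²⁺; anode: Zn²⁺/Zn. E°cell = (+1.48) − (-0.77) = +2.25 V, with n = 2.
ΔG° = −nFE° = −RT ln K, so ln K = nFE°/(RT) = (2)(96485)(+2.25) / ((8.314)(288)) = 181.330.

181.3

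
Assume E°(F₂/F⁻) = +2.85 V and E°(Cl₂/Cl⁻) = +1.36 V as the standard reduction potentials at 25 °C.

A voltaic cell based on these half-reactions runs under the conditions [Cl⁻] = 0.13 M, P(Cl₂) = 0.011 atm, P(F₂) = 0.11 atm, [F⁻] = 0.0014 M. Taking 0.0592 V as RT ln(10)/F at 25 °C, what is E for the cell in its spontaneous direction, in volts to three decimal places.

+1.636 V

F₂/F⁻ is the cathode (higher E°), Cl₂/Cl⁻ the anode: E°cell = +2.85 − (+1.36) = +1.49 V, n = 2.
Overall: F₂(g) + 2 Cl⁻(aq) → 2 F⁻(aq) + Cl₂(g)
Q = [F⁻]^2·P(Cl₂) / (P(F₂)·[Cl⁻]^2); log Q = -4.936.
E = E° − (0.0592/n) log Q = +1.49 − (0.0592/2)(-4.936) = +1.636 V.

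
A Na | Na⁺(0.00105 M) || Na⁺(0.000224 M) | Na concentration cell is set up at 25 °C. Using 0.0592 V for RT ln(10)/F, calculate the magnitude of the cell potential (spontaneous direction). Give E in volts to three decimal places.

+0.040 V

For a concentration cell E°cell = 0. The 0.00105 M side is the cathode (reduction is favoured where [Na⁺] is higher).
With n = 1, E = −(0.0592/1) log([Na⁺]ₐₙ/[Na⁺]꜀ₐₜ) = −(0.0592/1) log(0.000224/0.00105) = −(0.0592/1)(-0.671) = +0.040 V.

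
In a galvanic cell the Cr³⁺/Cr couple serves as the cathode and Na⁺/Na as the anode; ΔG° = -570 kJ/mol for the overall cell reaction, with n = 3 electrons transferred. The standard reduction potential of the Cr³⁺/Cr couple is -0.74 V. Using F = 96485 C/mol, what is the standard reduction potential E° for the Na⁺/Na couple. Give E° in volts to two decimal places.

E°cell = −ΔG°/(nF) = −(-570×10³)/((3)(96485)) = +1.969 V.
Since Cr³⁺/Cr is the cathode and Na⁺/Na the anode, E°cell = E°(Cr³⁺/Cr) − E°(Na⁺/Na).
So E°(Na⁺/Na) = E°(Cr³⁺/Cr) − E°cell = (-0.74) − (+1.969) = -2.71 V.

-2.71 V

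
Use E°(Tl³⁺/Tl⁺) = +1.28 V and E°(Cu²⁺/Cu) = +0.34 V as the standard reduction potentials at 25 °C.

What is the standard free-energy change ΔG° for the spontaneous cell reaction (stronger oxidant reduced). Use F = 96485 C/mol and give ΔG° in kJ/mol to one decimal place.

-181.4 kJ/mol

Tl³⁺/Tl⁺ (E° = +1.28 V) is the cathode; Cu²⁺/Cu (E° = +0.34 V) is the anode, so E°cell = +0.94 V.
Balancing electrons gives n = 2 (lcm of 2 and 2).
ΔG° = −nFE° = −(2)(96485)(+0.94) = -181,392 J = -181.4 kJ/mol.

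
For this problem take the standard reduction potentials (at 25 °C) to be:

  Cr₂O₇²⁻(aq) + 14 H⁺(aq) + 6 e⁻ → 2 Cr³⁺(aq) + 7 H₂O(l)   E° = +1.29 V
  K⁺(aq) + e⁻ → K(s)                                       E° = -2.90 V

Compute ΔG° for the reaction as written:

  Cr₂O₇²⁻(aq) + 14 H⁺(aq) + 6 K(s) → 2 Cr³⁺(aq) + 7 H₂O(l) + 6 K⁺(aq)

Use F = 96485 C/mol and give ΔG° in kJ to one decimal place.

-2425.6 kJ

As written, Cr₂O₇²⁻/Cr³⁺ is reduced (cathode) and K⁺/K is oxidised (anode), so E°cell = (+1.29) − (-2.90) = +4.19 V.
Balancing electrons gives n = 6.
ΔG° = −nFE° = −(6)(96485)(+4.19) = -2,425,633 J = -2425.6 kJ.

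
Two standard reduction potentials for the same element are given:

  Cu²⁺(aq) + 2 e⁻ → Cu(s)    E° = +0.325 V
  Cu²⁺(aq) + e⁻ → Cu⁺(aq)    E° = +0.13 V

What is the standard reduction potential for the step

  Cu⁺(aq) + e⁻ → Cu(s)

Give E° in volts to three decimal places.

Sequential free energies add, so n₃E°₃ = n₁E°₁ + n₂E°₂.
With n₃ = 2, and the known step contributing 1×(+0.13) V, the unknown satisfies 1·E° = 2×(+0.325) − 1×(+0.13) = +0.520.
E° = +0.520 / 1 = +0.520 V.

+0.520 V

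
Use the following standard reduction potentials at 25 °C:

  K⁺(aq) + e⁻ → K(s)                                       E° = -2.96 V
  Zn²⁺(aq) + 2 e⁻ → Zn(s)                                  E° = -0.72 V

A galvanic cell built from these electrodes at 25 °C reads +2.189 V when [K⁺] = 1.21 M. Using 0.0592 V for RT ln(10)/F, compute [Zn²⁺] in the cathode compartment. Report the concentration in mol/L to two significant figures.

0.028 M

Zn²⁺/Zn is the cathode, K⁺/K the anode: E°cell = +2.24 V, n = 2.
Overall reaction: Zn²⁺(aq) + 2 K(s) → Zn(s) + 2 K⁺(aq); Q = [K⁺]^2/[Zn²⁺]^1.
From E = E° − (0.0592/n) log Q: log Q = (E° − E)·n/0.0592 = (+2.24 − (+2.189))·2/0.0592 = 1.7230.
So 1·log[Zn²⁺] = 2·log(1.21) − log Q = 0.1656 − (1.7230) = -1.5574; [Zn²⁺] = 10^(-1.5574) ≈ 0.028 M.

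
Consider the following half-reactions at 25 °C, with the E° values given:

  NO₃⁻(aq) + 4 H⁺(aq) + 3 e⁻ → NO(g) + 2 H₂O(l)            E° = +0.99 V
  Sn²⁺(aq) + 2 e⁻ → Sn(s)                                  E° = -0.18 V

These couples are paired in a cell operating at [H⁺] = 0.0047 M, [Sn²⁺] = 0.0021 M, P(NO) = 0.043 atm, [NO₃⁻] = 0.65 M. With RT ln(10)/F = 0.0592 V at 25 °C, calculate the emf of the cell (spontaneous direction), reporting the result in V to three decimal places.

NO₃⁻/NO is the cathode (higher E°), Sn²⁺/Sn the anode: E°cell = +0.99 − (-0.18) = +1.17 V, n = 6.
Overall: 2 NO₃⁻(aq) + 8 H⁺(aq) + 3 Sn(s) → 2 NO(g) + 4 H₂O(l) + 3 Sn²⁺(aq)
Q = P(NO)^2·[Sn²⁺]^3 / ([NO₃⁻]^2·[H⁺]^8); log Q = 8.231.
E = E° − (0.0592/n) log Q = +1.17 − (0.0592/6)(8.231) = +1.089 V.

+1.089 V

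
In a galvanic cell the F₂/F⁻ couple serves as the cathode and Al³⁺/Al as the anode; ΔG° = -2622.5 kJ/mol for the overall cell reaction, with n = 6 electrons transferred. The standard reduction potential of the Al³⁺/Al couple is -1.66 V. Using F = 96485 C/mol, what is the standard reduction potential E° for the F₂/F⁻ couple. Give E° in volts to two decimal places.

E°cell = −ΔG°/(nF) = −(-2622.5×10³)/((6)(96485)) = +4.530 V.
Since F₂/F⁻ is the cathode and Al³⁺/Al the anode, E°cell = E°(F₂/F⁻) − E°(Al³⁺/Al).
So E°(F₂/F⁻) = E°cell + E°(Al³⁺/Al) = +4.530 + (-1.66) = +2.87 V.

+2.87 V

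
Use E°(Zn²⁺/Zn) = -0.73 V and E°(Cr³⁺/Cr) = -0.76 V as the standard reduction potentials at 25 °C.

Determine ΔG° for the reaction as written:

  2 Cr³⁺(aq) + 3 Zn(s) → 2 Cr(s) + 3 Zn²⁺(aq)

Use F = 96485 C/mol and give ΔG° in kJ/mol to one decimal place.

As written, Cr³⁺/Cr is reduced (cathode) and Zn²⁺/Zn is oxidised (anode), so E°cell = (-0.76) − (-0.73) = -0.03 V.
Balancing electrons gives n = 6.
ΔG° = −nFE° = −(6)(96485)(-0.03) = 17,367 J = +17.4 kJ/mol.

+17.4 kJ/mol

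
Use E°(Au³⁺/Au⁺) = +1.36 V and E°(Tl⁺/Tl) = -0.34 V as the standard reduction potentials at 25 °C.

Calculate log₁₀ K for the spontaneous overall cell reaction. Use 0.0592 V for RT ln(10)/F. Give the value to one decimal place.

Cathode: Au³⁺/Au⁺; anode: Tl⁺/Tl. E°cell = +1.70 V, n = 2.
log K = nE°cell / 0.0592 = (2)(+1.70) / 0.0592 = 57.4.

57.4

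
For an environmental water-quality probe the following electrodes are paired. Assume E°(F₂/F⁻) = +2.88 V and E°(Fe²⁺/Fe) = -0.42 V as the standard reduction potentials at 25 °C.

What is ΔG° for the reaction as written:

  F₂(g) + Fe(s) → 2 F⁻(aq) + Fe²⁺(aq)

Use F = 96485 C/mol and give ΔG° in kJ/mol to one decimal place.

As written, F₂/F⁻ is reduced (cathode) and Fe²⁺/Fe is oxidised (anode), so E°cell = (+2.88) − (-0.42) = +3.30 V.
Balancing electrons gives n = 2.
ΔG° = −nFE° = −(2)(96485)(+3.30) = -636,801 J = -636.8 kJ/mol.

-636.8 kJ/mol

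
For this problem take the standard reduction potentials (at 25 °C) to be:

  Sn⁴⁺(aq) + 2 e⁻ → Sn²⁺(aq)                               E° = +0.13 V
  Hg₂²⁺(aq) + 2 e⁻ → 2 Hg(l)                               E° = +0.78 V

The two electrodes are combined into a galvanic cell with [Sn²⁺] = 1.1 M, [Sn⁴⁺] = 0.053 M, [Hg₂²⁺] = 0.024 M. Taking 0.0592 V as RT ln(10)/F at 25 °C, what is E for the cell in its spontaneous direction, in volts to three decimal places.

Hg₂²⁺/Hg is the cathode (higher E°), Sn⁴⁺/Sn²⁺ the anode: E°cell = +0.78 − (+0.13) = +0.65 V, n = 2.
Overall: Hg₂²⁺(aq) + Sn²⁺(aq) → 2 Hg(l) + Sn⁴⁺(aq)
Q = [Sn⁴⁺] / ([Hg₂²⁺]·[Sn²⁺]); log Q = 0.303.
E = E° − (0.0592/n) log Q = +0.65 − (0.0592/2)(0.303) = +0.641 V.

+0.641 V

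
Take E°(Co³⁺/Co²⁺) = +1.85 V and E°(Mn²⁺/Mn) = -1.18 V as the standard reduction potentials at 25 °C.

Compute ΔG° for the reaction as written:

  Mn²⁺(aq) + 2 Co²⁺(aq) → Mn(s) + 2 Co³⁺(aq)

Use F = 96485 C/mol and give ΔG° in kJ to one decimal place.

As written, Mn²⁺/Mn is reduced (cathode) and Co³⁺/Co²⁺ is oxidised (anode), so E°cell = (-1.18) − (+1.85) = -3.03 V.
Balancing electrons gives n = 2.
ΔG° = −nFE° = −(2)(96485)(-3.03) = 584,699 J = +584.7 kJ.

+584.7 kJ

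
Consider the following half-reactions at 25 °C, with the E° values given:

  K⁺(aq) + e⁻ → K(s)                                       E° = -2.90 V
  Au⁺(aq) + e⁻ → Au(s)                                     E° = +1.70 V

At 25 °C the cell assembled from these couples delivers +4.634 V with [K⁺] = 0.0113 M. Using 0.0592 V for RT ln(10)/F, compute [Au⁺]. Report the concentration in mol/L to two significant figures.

0.042 M

Au⁺/Au is the cathode, K⁺/K the anode: E°cell = +4.60 V, n = 1.
Overall reaction: Au⁺(aq) + K(s) → Au(s) + K⁺(aq); Q = [K⁺]^1/[Au⁺]^1.
From E = E° − (0.0592/n) log Q: log Q = (E° − E)·n/0.0592 = (+4.60 − (+4.634))·1/0.0592 = -0.5743.
So 1·log[Au⁺] = 1·log(0.0113) − log Q = -1.9469 − (-0.5743) = -1.3726; [Au⁺] = 10^(-1.3726) ≈ 0.042 M.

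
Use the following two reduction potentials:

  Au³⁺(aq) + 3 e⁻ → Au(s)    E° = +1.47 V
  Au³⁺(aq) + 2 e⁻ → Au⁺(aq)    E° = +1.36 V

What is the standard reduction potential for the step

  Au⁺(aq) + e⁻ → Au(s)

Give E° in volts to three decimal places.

+1.690 V

Sequential free energies add, so n₃E°₃ = n₁E°₁ + n₂E°₂.
With n₃ = 3, and the known step contributing 2×(+1.36) V, the unknown satisfies 1·E° = 3×(+1.47) − 2×(+1.36) = +1.690.
E° = +1.690 / 1 = +1.690 V.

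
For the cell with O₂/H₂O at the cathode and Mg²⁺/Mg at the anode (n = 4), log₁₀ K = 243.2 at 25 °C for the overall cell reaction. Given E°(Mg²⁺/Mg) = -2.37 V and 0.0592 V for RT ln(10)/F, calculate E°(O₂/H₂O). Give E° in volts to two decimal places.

+1.23 V

E°cell = (0.0592/n)·log K = (0.0592/4)(243.2) = +3.599 V.
Since O₂/H₂O is the cathode and Mg²⁺/Mg the anode, E°cell = E°(O₂/H₂O) − E°(Mg²⁺/Mg).
So E°(O₂/H₂O) = E°cell + E°(Mg²⁺/Mg) = +3.599 + (-2.37) = +1.23 V.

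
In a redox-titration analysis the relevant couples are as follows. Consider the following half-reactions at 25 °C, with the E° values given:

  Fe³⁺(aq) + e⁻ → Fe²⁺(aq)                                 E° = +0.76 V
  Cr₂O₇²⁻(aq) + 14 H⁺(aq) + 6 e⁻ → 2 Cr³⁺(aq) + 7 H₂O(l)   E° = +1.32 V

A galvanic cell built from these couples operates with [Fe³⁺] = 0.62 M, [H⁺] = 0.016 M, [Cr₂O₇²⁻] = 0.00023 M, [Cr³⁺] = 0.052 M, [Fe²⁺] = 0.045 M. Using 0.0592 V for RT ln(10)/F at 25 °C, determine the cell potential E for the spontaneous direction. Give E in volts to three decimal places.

+0.234 V

Cr₂O₇²⁻/Cr³⁺ is the cathode (higher E°), Fe³⁺/Fe²⁺ the anode: E°cell = +1.32 − (+0.76) = +0.56 V, n = 6.
Overall: Cr₂O₇²⁻(aq) + 14 H⁺(aq) + 6 Fe²⁺(aq) → 2 Cr³⁺(aq) + 7 H₂O(l) + 6 Fe³⁺(aq)
Q = [Cr³⁺]^2·[Fe³⁺]^6 / ([Cr₂O₇²⁻]·[H⁺]^14·[Fe²⁺]^6); log Q = 33.048.
E = E° − (0.0592/n) log Q = +0.56 − (0.0592/6)(33.048) = +0.234 V.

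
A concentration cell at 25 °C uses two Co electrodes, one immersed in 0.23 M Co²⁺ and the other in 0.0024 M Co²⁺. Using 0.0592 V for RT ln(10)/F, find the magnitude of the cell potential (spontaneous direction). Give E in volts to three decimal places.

For a concentration cell E°cell = 0. The 0.23 M side is the cathode (reduction is favoured where [Co²⁺] is higher).
With n = 2, E = −(0.0592/2) log([Co²⁺]ₐₙ/[Co²⁺]꜀ₐₜ) = −(0.0592/2) log(0.0024/0.23) = −(0.0592/2)(-1.982) = +0.059 V.

+0.059 V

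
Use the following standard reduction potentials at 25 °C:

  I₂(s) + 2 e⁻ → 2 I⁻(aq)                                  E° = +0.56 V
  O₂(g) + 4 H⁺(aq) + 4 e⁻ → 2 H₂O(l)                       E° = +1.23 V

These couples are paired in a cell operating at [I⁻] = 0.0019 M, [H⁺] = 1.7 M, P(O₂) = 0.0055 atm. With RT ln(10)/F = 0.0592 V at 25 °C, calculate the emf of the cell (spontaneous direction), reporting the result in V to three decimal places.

O₂/H₂O is the cathode (higher E°), I₂/I⁻ the anode: E°cell = +1.23 − (+0.56) = +0.67 V, n = 4.
Overall: O₂(g) + 4 H⁺(aq) + 4 I⁻(aq) → 2 H₂O(l) + 2 I₂(s)
Q = 1 / (P(O₂)·[H⁺]^4·[I⁻]^4); log Q = 12.223.
E = E° − (0.0592/n) log Q = +0.67 − (0.0592/4)(12.223) = +0.489 V.

+0.489 V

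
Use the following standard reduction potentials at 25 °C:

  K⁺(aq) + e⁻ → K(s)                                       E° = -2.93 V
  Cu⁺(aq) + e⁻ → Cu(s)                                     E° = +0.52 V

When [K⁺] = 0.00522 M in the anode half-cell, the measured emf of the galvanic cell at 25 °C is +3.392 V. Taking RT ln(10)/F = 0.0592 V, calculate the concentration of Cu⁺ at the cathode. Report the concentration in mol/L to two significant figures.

0.00055 M

Cu⁺/Cu is the cathode, K⁺/K the anode: E°cell = +3.45 V, n = 1.
Overall reaction: Cu⁺(aq) + K(s) → Cu(s) + K⁺(aq); Q = [K⁺]^1/[Cu⁺]^1.
From E = E° − (0.0592/n) log Q: log Q = (E° − E)·n/0.0592 = (+3.45 − (+3.392))·1/0.0592 = 0.9797.
So 1·log[Cu⁺] = 1·log(0.00522) − log Q = -2.2823 − (0.9797) = -3.2620; [Cu⁺] = 10^(-3.2620) ≈ 0.00055 M.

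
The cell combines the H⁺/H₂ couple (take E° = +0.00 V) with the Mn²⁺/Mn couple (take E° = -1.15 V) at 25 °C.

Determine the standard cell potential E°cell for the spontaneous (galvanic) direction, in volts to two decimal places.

The H⁺/H₂ couple has the higher reduction potential, so it is the cathode; Mn²⁺/Mn is oxidised at the anode.
E°cell = E°(cathode) − E°(anode) = (+0.00) − (-1.15) = +1.15 V.

+1.15 V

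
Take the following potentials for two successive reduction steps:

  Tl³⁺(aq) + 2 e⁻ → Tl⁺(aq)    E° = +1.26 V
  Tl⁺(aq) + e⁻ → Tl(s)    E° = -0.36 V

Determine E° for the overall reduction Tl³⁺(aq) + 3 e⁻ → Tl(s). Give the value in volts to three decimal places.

Since ΔG° = −nFE° is additive over sequential reductions, n₃E°₃ = n₁E°₁ + n₂E°₂.
E°₃ = (2×+1.26 + 1×-0.36) / 3 = (+2.160) / 3 = +0.720 V.

+0.720 V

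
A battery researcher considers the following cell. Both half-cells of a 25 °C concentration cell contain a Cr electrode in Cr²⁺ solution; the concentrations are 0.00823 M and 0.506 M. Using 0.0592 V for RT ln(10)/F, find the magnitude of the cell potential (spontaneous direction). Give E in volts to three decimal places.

+0.053 V

For a concentration cell E°cell = 0. The 0.506 M side is the cathode (reduction is favoured where [Cr²⁺] is higher).
With n = 2, E = −(0.0592/2) log([Cr²⁺]ₐₙ/[Cr²⁺]꜀ₐₜ) = −(0.0592/2) log(0.00823/0.506) = −(0.0592/2)(-1.789) = +0.053 V.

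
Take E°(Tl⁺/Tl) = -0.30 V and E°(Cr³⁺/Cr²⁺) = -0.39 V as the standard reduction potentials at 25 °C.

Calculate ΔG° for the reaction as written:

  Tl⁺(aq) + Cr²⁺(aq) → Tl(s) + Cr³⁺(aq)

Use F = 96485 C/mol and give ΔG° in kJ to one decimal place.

As written, Tl⁺/Tl is reduced (cathode) and Cr³⁺/Cr²⁺ is oxidised (anode), so E°cell = (-0.30) − (-0.39) = +0.09 V.
Balancing electrons gives n = 1.
ΔG° = −nFE° = −(1)(96485)(+0.09) = -8,684 J = -8.7 kJ.

-8.7 kJ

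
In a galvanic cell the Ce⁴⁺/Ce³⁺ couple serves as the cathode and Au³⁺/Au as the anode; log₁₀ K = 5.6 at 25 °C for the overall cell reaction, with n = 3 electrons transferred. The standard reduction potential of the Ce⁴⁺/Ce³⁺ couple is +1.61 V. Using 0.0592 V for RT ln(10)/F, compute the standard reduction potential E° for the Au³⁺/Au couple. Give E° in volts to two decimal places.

E°cell = (0.0592/n)·log K = (0.0592/3)(5.6) = +0.111 V.
Since Ce⁴⁺/Ce³⁺ is the cathode and Au³⁺/Au the anode, E°cell = E°(Ce⁴⁺/Ce³⁺) − E°(Au³⁺/Au).
So E°(Au³⁺/Au) = E°(Ce⁴⁺/Ce³⁺) − E°cell = (+1.61) − (+0.111) = +1.50 V.

+1.50 V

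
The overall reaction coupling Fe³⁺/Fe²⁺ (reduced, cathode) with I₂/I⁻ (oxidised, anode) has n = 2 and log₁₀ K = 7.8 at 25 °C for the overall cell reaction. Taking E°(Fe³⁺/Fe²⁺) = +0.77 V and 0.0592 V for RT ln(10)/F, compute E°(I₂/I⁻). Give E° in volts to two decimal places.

E°cell = (0.0592/n)·log K = (0.0592/2)(7.8) = +0.231 V.
Since Fe³⁺/Fe²⁺ is the cathode and I₂/I⁻ the anode, E°cell = E°(Fe³⁺/Fe²⁺) − E°(I₂/I⁻).
So E°(I₂/I⁻) = E°(Fe³⁺/Fe²⁺) − E°cell = (+0.77) − (+0.231) = +0.54 V.

+0.54 V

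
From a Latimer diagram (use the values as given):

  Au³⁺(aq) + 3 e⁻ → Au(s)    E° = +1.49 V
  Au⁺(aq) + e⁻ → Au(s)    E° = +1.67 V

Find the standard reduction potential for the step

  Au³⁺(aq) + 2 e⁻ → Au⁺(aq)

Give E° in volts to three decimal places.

Sequential free energies add, so n₃E°₃ = n₁E°₁ + n₂E°₂.
With n₃ = 3, and the known step contributing 1×(+1.67) V, the unknown satisfies 2·E° = 3×(+1.49) − 1×(+1.67) = +2.800.
E° = +2.800 / 2 = +1.400 V.

+1.400 V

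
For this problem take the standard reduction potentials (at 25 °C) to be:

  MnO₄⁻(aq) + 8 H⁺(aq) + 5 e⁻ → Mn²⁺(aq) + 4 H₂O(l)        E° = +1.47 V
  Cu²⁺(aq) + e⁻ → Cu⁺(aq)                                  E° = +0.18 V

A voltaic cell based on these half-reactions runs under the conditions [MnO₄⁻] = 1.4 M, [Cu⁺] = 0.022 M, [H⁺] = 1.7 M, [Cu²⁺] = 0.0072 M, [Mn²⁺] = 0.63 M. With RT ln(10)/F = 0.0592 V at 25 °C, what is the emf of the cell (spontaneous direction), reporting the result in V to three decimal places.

MnO₄⁻/Mn²⁺ is the cathode (higher E°), Cu²⁺/Cu⁺ the anode: E°cell = +1.47 − (+0.18) = +1.29 V, n = 5.
Overall: MnO₄⁻(aq) + 8 H⁺(aq) + 5 Cu⁺(aq) → Mn²⁺(aq) + 4 H₂O(l) + 5 Cu²⁺(aq)
Q = [Mn²⁺]·[Cu²⁺]^5 / ([MnO₄⁻]·[H⁺]^8·[Cu⁺]^5); log Q = -4.616.
E = E° − (0.0592/n) log Q = +1.29 − (0.0592/5)(-4.616) = +1.345 V.

+1.345 V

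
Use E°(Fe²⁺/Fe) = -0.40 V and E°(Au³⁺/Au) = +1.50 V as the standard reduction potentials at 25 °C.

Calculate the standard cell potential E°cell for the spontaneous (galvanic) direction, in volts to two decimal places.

The Au³⁺/Au couple has the higher reduction potential, so it is the cathode; Fe²⁺/Fe is oxidised at the anode.
E°cell = E°(cathode) − E°(anode) = (+1.50) − (-0.40) = +1.90 V.

+1.90 V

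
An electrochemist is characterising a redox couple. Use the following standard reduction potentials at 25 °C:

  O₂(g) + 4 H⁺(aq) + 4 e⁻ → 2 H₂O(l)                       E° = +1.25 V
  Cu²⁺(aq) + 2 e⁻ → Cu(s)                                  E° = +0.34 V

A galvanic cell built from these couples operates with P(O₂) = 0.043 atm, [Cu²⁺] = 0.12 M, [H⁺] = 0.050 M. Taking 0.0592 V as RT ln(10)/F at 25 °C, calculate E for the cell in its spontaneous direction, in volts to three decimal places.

+0.840 V

O₂/H₂O is the cathode (higher E°), Cu²⁺/Cu the anode: E°cell = +1.25 − (+0.34) = +0.91 V, n = 4.
Overall: O₂(g) + 4 H⁺(aq) + 2 Cu(s) → 2 H₂O(l) + 2 Cu²⁺(aq)
Q = [Cu²⁺]^2 / (P(O₂)·[H⁺]^4); log Q = 4.729.
E = E° − (0.0592/n) log Q = +0.91 − (0.0592/4)(4.729) = +0.840 V.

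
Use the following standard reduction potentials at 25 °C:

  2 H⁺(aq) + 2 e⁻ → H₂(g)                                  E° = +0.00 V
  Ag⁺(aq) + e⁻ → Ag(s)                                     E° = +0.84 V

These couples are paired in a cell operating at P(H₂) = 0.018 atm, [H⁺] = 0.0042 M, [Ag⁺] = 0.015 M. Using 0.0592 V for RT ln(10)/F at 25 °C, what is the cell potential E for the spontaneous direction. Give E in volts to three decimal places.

+0.821 V

Ag⁺/Ag is the cathode (higher E°), H⁺/H₂ the anode: E°cell = +0.84 − (+0.00) = +0.84 V, n = 2.
Overall: 2 Ag⁺(aq) + H₂(g) → 2 Ag(s) + 2 H⁺(aq)
Q = [H⁺]^2 / ([Ag⁺]^2·P(H₂)); log Q = 0.639.
E = E° − (0.0592/n) log Q = +0.84 − (0.0592/2)(0.639) = +0.821 V.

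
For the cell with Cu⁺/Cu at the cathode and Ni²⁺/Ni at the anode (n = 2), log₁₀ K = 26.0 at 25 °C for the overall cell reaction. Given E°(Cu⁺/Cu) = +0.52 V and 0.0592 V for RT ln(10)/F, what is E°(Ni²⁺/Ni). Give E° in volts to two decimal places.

E°cell = (0.0592/n)·log K = (0.0592/2)(26.0) = +0.770 V.
Since Cu⁺/Cu is the cathode and Ni²⁺/Ni the anode, E°cell = E°(Cu⁺/Cu) − E°(Ni²⁺/Ni).
So E°(Ni²⁺/Ni) = E°(Cu⁺/Cu) − E°cell = (+0.52) − (+0.770) = -0.25 V.

-0.25 V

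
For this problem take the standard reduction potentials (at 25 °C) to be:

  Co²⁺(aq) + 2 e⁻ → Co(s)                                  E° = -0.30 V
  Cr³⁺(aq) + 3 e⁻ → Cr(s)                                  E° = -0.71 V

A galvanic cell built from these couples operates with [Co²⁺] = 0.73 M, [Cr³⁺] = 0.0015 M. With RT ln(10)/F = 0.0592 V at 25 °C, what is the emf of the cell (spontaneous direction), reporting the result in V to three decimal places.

Co²⁺/Co is the cathode (higher E°), Cr³⁺/Cr the anode: E°cell = -0.30 − (-0.71) = +0.41 V, n = 6.
Overall: 3 Co²⁺(aq) + 2 Cr(s) → 3 Co(s) + 2 Cr³⁺(aq)
Q = [Cr³⁺]^2 / ([Co²⁺]^3); log Q = -5.238.
E = E° − (0.0592/n) log Q = +0.41 − (0.0592/6)(-5.238) = +0.462 V.

+0.462 V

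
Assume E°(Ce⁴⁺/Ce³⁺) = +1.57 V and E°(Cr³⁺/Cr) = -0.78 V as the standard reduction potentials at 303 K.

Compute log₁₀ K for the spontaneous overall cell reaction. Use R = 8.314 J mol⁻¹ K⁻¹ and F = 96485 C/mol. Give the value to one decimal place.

117.3

Cathode: Ce⁴⁺/Ce³⁺; anode: Cr³⁺/Cr. E°cell = (+1.57) − (-0.78) = +2.35 V, with n = 3.
ΔG° = −nFE° = −RT ln K, so ln K = nFE°/(RT) = (3)(96485)(+2.35) / ((8.314)(303)) = 270.020.
log₁₀ K = 270.020 / ln 10 = 117.3.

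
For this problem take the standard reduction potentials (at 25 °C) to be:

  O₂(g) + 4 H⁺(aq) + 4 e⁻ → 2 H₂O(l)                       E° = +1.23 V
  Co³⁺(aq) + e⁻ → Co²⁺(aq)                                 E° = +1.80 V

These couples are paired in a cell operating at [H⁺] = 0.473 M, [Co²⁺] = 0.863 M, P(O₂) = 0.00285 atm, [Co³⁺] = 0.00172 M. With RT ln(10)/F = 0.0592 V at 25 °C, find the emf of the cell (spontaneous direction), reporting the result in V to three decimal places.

Co³⁺/Co²⁺ is the cathode (higher E°), O₂/H₂O the anode: E°cell = +1.80 − (+1.23) = +0.57 V, n = 4.
Overall: 4 Co³⁺(aq) + 2 H₂O(l) → 4 Co²⁺(aq) + O₂(g) + 4 H⁺(aq)
Q = [Co²⁺]^4·P(O₂)·[H⁺]^4 / ([Co³⁺]^4); log Q = 6.956.
E = E° − (0.0592/n) log Q = +0.57 − (0.0592/4)(6.956) = +0.467 V.

+0.467 V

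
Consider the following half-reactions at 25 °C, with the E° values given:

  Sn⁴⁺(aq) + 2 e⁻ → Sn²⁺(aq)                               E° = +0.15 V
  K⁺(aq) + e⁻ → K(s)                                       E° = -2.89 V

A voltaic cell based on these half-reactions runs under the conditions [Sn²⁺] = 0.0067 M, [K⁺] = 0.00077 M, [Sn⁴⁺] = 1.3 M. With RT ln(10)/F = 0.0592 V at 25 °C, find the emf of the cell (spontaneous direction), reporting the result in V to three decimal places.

+3.292 V

Sn⁴⁺/Sn²⁺ is the cathode (higher E°), K⁺/K the anode: E°cell = +0.15 − (-2.89) = +3.04 V, n = 2.
Overall: Sn⁴⁺(aq) + 2 K(s) → Sn²⁺(aq) + 2 K⁺(aq)
Q = [Sn²⁺]·[K⁺]^2 / ([Sn⁴⁺]); log Q = -8.515.
E = E° − (0.0592/n) log Q = +3.04 − (0.0592/2)(-8.515) = +3.292 V.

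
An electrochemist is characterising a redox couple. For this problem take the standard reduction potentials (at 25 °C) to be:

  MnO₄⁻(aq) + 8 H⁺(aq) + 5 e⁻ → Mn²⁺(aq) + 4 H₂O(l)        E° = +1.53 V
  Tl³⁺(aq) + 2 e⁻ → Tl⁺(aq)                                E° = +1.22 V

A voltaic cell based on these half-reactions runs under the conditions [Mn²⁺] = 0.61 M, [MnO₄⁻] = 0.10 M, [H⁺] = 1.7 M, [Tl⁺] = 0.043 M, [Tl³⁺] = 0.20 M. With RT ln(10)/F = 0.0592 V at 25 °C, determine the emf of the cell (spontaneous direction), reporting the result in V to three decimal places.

MnO₄⁻/Mn²⁺ is the cathode (higher E°), Tl³⁺/Tl⁺ the anode: E°cell = +1.53 − (+1.22) = +0.31 V, n = 10.
Overall: 2 MnO₄⁻(aq) + 16 H⁺(aq) + 5 Tl⁺(aq) → 2 Mn²⁺(aq) + 8 H₂O(l) + 5 Tl³⁺(aq)
Q = [Mn²⁺]^2·[Tl³⁺]^5 / ([MnO₄⁻]^2·[H⁺]^16·[Tl⁺]^5); log Q = 1.221.
E = E° − (0.0592/n) log Q = +0.31 − (0.0592/10)(1.221) = +0.303 V.

+0.303 V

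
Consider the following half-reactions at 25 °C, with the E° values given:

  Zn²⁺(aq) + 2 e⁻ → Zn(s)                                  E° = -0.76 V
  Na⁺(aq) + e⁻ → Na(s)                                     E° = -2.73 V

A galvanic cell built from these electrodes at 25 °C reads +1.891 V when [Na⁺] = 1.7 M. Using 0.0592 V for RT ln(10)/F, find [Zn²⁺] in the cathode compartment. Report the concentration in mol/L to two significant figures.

0.0062 M

Zn²⁺/Zn is the cathode, Na⁺/Na the anode: E°cell = +1.97 V, n = 2.
Overall reaction: Zn²⁺(aq) + 2 Na(s) → Zn(s) + 2 Na⁺(aq); Q = [Na⁺]^2/[Zn²⁺]^1.
From E = E° − (0.0592/n) log Q: log Q = (E° − E)·n/0.0592 = (+1.97 − (+1.891))·2/0.0592 = 2.6689.
So 1·log[Zn²⁺] = 2·log(1.7) − log Q = 0.4609 − (2.6689) = -2.2080; [Zn²⁺] = 10^(-2.2080) ≈ 0.0062 M.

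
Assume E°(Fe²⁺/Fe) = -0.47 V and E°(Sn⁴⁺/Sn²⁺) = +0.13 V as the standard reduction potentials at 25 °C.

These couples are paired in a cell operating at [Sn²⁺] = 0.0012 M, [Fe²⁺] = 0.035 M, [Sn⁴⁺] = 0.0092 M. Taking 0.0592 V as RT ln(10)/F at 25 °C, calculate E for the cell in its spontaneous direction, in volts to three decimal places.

+0.669 V

Sn⁴⁺/Sn²⁺ is the cathode (higher E°), Fe²⁺/Fe the anode: E°cell = +0.13 − (-0.47) = +0.60 V, n = 2.
Overall: Sn⁴⁺(aq) + Fe(s) → Sn²⁺(aq) + Fe²⁺(aq)
Q = [Sn²⁺]·[Fe²⁺] / ([Sn⁴⁺]); log Q = -2.341.
E = E° − (0.0592/n) log Q = +0.60 − (0.0592/2)(-2.341) = +0.669 V.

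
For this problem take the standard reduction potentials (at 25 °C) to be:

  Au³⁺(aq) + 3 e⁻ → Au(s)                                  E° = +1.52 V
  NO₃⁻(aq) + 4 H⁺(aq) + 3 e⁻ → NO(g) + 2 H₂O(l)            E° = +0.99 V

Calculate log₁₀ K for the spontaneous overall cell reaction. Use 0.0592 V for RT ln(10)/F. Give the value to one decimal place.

Cathode: Au³⁺/Au; anode: NO₃⁻/NO. E°cell = +0.53 V, n = 3.
log K = nE°cell / 0.0592 = (3)(+0.53) / 0.0592 = 26.9.

26.9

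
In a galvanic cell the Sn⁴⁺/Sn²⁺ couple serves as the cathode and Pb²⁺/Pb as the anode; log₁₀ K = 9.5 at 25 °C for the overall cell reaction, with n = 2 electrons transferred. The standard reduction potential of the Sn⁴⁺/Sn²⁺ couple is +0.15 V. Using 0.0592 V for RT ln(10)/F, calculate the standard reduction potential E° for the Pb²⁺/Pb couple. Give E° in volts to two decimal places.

-0.13 V

E°cell = (0.0592/n)·log K = (0.0592/2)(9.5) = +0.281 V.
Since Sn⁴⁺/Sn²⁺ is the cathode and Pb²⁺/Pb the anode, E°cell = E°(Sn⁴⁺/Sn²⁺) − E°(Pb²⁺/Pb).
So E°(Pb²⁺/Pb) = E°(Sn⁴⁺/Sn²⁺) − E°cell = (+0.15) − (+0.281) = -0.13 V.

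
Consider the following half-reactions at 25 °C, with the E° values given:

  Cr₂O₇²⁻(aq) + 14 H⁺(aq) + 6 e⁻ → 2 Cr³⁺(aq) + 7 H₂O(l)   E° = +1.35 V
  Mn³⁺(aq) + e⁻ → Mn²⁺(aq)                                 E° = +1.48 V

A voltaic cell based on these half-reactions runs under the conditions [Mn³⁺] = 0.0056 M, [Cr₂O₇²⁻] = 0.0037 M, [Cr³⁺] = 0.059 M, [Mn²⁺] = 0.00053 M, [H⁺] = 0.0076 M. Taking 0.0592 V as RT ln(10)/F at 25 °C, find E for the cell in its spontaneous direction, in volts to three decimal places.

+0.483 V

Mn³⁺/Mn²⁺ is the cathode (higher E°), Cr₂O₇²⁻/Cr³⁺ the anode: E°cell = +1.48 − (+1.35) = +0.13 V, n = 6.
Overall: 6 Mn³⁺(aq) + 2 Cr³⁺(aq) + 7 H₂O(l) → 6 Mn²⁺(aq) + Cr₂O₇²⁻(aq) + 14 H⁺(aq)
Q = [Mn²⁺]^6·[Cr₂O₇²⁻]·[H⁺]^14 / ([Mn³⁺]^6·[Cr³⁺]^2); log Q = -35.786.
E = E° − (0.0592/n) log Q = +0.13 − (0.0592/6)(-35.786) = +0.483 V.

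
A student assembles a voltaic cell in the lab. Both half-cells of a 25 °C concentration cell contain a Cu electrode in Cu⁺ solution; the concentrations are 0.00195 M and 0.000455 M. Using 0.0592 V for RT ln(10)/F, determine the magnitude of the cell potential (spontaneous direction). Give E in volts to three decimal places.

For a concentration cell E°cell = 0. The 0.00195 M side is the cathode (reduction is favoured where [Cu⁺] is higher).
With n = 1, E = −(0.0592/1) log([Cu⁺]ₐₙ/[Cu⁺]꜀ₐₜ) = −(0.0592/1) log(0.000455/0.00195) = −(0.0592/1)(-0.632) = +0.037 V.

+0.037 V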